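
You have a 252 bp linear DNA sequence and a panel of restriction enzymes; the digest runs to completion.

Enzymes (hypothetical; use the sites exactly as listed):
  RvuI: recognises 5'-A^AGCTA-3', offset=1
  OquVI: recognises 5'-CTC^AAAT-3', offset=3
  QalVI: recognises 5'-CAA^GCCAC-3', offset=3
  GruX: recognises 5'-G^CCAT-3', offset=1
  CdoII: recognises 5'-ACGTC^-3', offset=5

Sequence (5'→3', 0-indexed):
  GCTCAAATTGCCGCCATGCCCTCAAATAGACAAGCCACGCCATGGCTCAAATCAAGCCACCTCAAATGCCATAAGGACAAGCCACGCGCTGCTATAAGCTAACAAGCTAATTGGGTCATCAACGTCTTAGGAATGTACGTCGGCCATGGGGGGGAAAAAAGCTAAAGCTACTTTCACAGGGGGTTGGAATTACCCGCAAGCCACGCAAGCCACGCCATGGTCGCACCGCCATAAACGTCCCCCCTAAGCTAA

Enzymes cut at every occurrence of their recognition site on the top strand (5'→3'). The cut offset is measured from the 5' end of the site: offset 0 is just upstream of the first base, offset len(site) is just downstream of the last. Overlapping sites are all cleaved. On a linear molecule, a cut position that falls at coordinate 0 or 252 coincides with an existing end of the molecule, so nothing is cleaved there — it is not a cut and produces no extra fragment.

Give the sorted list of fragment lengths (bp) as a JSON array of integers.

Scan for sites:
  RvuI AAGCTA/1: at [95, 103, 158, 164, 245] ⇒ [96, 104, 159, 165, 246]
  OquVI CTCAAAT/3: at [1, 20, 45, 60] ⇒ [4, 23, 48, 63]
  QalVI CAAGCCAC/3: at [30, 52, 77, 196, 205] ⇒ [33, 55, 80, 199, 208]
  GruX GCCAT/1: at [12, 38, 67, 142, 213, 227] ⇒ [13, 39, 68, 143, 214, 228]
  CdoII ACGTC/5: at [121, 136, 234] ⇒ [126, 141, 239]

All cut coordinates (distinct, sorted): [4, 13, 23, 33, 39, 48, 55, 63, 68, 80, 96, 104, 126, 141, 143, 159, 165, 199, 208, 214, 228, 239, 246]

Fragments:
  [0,4): 4 bp
  [4,13): 9 bp
  [13,23): 10 bp
  [23,33): 10 bp
  [33,39): 6 bp
  [39,48): 9 bp
  [48,55): 7 bp
  [55,63): 8 bp
  [63,68): 5 bp
  [68,80): 12 bp
  [80,96): 16 bp
  [96,104): 8 bp
  [104,126): 22 bp
  [126,141): 15 bp
  [141,143): 2 bp
  [143,159): 16 bp
  [159,165): 6 bp
  [165,199): 34 bp
  [199,208): 9 bp
  [208,214): 6 bp
  [214,228): 14 bp
  [228,239): 11 bp
  [239,246): 7 bp
  [246,252): 6 bp

[2,4,5,6,6,6,6,7,7,8,8,9,9,9,10,10,11,12,14,15,16,16,22,34]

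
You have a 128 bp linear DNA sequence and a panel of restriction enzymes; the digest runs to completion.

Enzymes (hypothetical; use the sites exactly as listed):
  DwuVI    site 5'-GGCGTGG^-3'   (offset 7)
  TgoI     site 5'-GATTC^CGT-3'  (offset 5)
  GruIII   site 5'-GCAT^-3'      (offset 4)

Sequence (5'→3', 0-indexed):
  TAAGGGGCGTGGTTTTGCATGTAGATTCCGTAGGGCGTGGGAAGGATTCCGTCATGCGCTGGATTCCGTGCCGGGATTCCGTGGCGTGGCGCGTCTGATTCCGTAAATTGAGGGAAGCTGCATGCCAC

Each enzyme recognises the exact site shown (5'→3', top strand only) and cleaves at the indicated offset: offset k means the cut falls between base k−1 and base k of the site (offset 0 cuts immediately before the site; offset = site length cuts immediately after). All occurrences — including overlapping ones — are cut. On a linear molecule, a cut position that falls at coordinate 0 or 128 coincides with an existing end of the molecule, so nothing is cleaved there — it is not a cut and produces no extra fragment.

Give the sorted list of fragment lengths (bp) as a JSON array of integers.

[5,8,8,9,10,12,12,12,13,17,22]

Scan for sites:
  DwuVI (GGCGTGG, off=7): starts [5, 33, 82] → cuts [12, 40, 89]
  TgoI (GATTCCGT, off=5): starts [23, 44, 61, 74, 96] → cuts [28, 49, 66, 79, 101]
  GruIII (GCAT, off=4): starts [16, 119] → cuts [20, 123]

All cut coordinates (distinct, sorted): [12, 20, 28, 40, 49, 66, 79, 89, 101, 123]

Fragment lengths:
  [0,12): 12 bp
  [12,20): 8 bp
  [20,28): 8 bp
  [28,40): 12 bp
  [40,49): 9 bp
  [49,66): 17 bp
  [66,79): 13 bp
  [79,89): 10 bp
  [89,101): 12 bp
  [101,123): 22 bp
  [123,128): 5 bp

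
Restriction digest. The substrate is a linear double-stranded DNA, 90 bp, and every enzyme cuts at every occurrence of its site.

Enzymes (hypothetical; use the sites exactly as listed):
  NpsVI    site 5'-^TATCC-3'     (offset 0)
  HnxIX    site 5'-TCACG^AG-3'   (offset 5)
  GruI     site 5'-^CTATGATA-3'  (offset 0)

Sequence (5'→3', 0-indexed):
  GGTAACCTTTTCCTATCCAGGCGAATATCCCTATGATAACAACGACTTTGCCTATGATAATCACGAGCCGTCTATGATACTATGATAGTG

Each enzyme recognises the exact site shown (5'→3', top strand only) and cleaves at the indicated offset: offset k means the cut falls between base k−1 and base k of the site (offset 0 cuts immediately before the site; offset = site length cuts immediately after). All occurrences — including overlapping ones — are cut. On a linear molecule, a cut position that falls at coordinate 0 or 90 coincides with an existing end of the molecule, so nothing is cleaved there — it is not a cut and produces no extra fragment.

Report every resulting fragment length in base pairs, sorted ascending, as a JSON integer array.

Scan for sites:
  NpsVI TATCC/0: at [13, 25] ⇒ [13, 25]
  HnxIX TCACGAG/5: at [60] ⇒ [65]
  GruI CTATGATA/0: at [30, 51, 71, 79] ⇒ [30, 51, 71, 79]

Pooled cuts: [13, 25, 30, 51, 65, 71, 79]

Fragments:
  [0,13): 13 bp
  [13,25): 12 bp
  [25,30): 5 bp
  [30,51): 21 bp
  [51,65): 14 bp
  [65,71): 6 bp
  [71,79): 8 bp
  [79,90): 11 bp

[5,6,8,11,12,13,14,21]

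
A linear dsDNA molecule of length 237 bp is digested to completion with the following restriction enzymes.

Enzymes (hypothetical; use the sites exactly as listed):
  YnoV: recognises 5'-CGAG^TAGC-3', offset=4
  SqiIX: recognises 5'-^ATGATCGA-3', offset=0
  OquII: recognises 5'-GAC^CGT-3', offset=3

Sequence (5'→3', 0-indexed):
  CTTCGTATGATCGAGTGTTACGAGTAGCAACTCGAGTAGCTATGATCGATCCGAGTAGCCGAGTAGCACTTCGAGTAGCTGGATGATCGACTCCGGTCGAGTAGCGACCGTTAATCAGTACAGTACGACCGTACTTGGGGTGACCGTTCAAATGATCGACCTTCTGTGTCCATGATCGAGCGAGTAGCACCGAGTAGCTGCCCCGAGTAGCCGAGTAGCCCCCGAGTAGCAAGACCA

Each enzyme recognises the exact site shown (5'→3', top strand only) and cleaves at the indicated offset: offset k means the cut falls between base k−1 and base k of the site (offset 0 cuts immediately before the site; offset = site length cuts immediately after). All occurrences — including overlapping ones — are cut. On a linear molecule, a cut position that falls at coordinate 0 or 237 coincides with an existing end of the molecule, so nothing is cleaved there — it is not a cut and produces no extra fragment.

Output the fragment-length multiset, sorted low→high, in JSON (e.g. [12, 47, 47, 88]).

[5,6,7,7,7,8,8,10,11,11,12,12,13,13,14,15,18,19,20,21]

Per-enzyme occurrences:
  YnoV CGAGTAGC/4: at [20, 32, 51, 59, 71, 97, 180, 190, 203, 211, 222] ⇒ [24, 36, 55, 63, 75, 101, 184, 194, 207, 215, 226]
  SqiIX ATGATCGA/0: at [6, 41, 82, 151, 171] ⇒ [6, 41, 82, 151, 171]
  OquII GACCGT/3: at [105, 126, 141] ⇒ [108, 129, 144]

All cut coordinates (distinct, sorted): [6, 24, 36, 41, 55, 63, 75, 82, 101, 108, 129, 144, 151, 171, 184, 194, 207, 215, 226]

Fragment lengths:
  [0,6): 6 bp
  [6,24): 18 bp
  [24,36): 12 bp
  [36,41): 5 bp
  [41,55): 14 bp
  [55,63): 8 bp
  [63,75): 12 bp
  [75,82): 7 bp
  [82,101): 19 bp
  [101,108): 7 bp
  [108,129): 21 bp
  [129,144): 15 bp
  [144,151): 7 bp
  [151,171): 20 bp
  [171,184): 13 bp
  [184,194): 10 bp
  [194,207): 13 bp
  [207,215): 8 bp
  [215,226): 11 bp
  [226,237): 11 bp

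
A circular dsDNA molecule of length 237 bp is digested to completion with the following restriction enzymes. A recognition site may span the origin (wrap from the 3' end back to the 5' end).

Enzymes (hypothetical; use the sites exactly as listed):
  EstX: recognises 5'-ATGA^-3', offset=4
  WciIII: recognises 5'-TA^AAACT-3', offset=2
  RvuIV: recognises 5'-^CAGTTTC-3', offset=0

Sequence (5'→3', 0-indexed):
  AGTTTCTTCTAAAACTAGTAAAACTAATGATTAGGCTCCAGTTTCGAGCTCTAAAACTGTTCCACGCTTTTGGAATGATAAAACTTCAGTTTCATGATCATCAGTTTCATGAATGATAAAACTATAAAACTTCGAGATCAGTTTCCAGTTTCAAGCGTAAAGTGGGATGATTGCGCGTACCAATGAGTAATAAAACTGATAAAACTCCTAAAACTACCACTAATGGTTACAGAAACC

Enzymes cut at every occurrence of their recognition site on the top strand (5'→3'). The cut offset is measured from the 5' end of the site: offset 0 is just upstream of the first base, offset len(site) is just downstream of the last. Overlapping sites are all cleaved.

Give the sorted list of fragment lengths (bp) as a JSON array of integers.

[2,2,4,4,6,6,7,8,8,9,9,9,10,11,11,12,12,15,16,25,25,26]

Scan for sites:
  EstX (ATGA, off=4): starts [26, 74, 93, 108, 112, 166, 182] → cuts [30, 78, 97, 112, 116, 170, 186]
  WciIII (TAAAACT, off=2): starts [9, 18, 51, 78, 116, 124, 190, 199, 208] → cuts [11, 20, 53, 80, 118, 126, 192, 201, 210]
  RvuIV (CAGTTTC, off=0): starts [38, 86, 101, 138, 145, 236] → cuts [38, 86, 101, 138, 145, 236]

Pooled cuts: [11, 20, 30, 38, 53, 78, 80, 86, 97, 101, 112, 116, 118, 126, 138, 145, 170, 186, 192, 201, 210, 236]

Fragment lengths:
  11→20: 9 bp
  20→30: 10 bp
  30→38: 8 bp
  38→53: 15 bp
  53→78: 25 bp
  78→80: 2 bp
  80→86: 6 bp
  86→97: 11 bp
  97→101: 4 bp
  101→112: 11 bp
  112→116: 4 bp
  116→118: 2 bp
  118→126: 8 bp
  126→138: 12 bp
  138→145: 7 bp
  145→170: 25 bp
  170→186: 16 bp
  186→192: 6 bp
  192→201: 9 bp
  201→210: 9 bp
  210→236: 26 bp
  236→11 (wrap): 237-236+11 = 12 bp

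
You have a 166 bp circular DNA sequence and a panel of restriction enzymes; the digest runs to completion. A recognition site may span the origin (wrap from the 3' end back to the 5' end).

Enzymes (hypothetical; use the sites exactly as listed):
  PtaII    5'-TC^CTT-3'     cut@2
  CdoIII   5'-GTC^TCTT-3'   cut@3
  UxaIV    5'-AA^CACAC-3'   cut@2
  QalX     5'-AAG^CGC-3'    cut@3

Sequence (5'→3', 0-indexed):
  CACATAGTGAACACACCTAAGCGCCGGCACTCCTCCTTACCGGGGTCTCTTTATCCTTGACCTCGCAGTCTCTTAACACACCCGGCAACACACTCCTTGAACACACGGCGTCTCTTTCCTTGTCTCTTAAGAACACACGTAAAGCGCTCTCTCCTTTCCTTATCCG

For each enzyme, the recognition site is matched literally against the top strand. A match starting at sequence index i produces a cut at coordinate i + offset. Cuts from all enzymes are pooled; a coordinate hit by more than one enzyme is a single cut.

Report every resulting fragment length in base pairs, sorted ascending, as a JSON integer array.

[5,6,6,6,6,7,8,9,9,10,11,11,12,12,14,15,19]

Site scan:
  PtaII (TCCTT, off=2): starts [33, 53, 93, 116, 151, 156] → cuts [35, 55, 95, 118, 153, 158]
  CdoIII (GTCTCTT, off=3): starts [44, 67, 109, 121] → cuts [47, 70, 112, 124]
  UxaIV (AACACAC, off=2): starts [9, 74, 86, 99, 131] → cuts [11, 76, 88, 101, 133]
  QalX (AAGCGC, off=3): starts [18, 141] → cuts [21, 144]

All cut coordinates (distinct, sorted): [11, 21, 35, 47, 55, 70, 76, 88, 95, 101, 112, 118, 124, 133, 144, 153, 158]

Fragment lengths:
  11→21: 10 bp
  21→35: 14 bp
  35→47: 12 bp
  47→55: 8 bp
  55→70: 15 bp
  70→76: 6 bp
  76→88: 12 bp
  88→95: 7 bp
  95→101: 6 bp
  101→112: 11 bp
  112→118: 6 bp
  118→124: 6 bp
  124→133: 9 bp
  133→144: 11 bp
  144→153: 9 bp
  153→158: 5 bp
  158→11 (wrap): 166-158+11 = 19 bp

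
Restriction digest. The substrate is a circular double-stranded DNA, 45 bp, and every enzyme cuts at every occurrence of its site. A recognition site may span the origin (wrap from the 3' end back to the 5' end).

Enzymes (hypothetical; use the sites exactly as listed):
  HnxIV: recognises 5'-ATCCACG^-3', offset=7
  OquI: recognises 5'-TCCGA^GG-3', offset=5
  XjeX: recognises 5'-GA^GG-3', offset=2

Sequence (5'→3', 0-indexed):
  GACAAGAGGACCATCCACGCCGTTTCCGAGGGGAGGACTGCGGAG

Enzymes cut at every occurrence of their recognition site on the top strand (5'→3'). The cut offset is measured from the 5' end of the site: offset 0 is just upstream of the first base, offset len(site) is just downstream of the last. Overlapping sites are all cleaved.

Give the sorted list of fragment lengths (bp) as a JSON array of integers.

Site scan:
  HnxIV (ATCCACG, off=7): starts [12] → cuts [19]
  OquI (TCCGAGG, off=5): starts [24] → cuts [29]
  XjeX (GAGG, off=2): starts [5, 27, 32, 42] → cuts [7, 29, 34, 44]

All cut coordinates (distinct, sorted): [7, 19, 29, 34, 44]

Fragments:
  7→19: 12 bp
  19→29: 10 bp
  29→34: 5 bp
  34→44: 10 bp
  44→7 (wrap): 45-44+7 = 8 bp

[5,8,10,10,12]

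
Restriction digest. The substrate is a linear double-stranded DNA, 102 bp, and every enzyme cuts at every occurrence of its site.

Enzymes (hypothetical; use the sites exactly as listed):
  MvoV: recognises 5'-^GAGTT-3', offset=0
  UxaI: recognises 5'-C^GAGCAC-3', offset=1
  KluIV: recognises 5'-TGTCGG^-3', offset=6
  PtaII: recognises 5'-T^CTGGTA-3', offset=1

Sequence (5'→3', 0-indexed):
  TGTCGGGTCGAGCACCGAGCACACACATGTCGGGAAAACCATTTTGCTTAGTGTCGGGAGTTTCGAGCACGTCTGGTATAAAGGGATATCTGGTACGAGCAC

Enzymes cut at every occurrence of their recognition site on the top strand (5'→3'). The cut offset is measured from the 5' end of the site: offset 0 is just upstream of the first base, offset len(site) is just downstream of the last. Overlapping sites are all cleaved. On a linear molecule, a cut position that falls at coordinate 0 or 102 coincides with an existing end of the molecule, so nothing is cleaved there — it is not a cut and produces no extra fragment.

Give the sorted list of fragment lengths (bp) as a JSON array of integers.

[3,6,6,7,7,7,8,17,17,24]

Scan for sites:
  MvoV (GAGTT, off=0): starts [57] → cuts [57]
  UxaI (CGAGCAC, off=1): starts [8, 15, 63, 95] → cuts [9, 16, 64, 96]
  KluIV (TGTCGG, off=6): starts [0, 27, 51] → cuts [6, 33, 57]
  PtaII (TCTGGTA, off=1): starts [71, 88] → cuts [72, 89]

All cut coordinates (distinct, sorted): [6, 9, 16, 33, 57, 64, 72, 89, 96]

Fragments:
  [0,6): 6 bp
  [6,9): 3 bp
  [9,16): 7 bp
  [16,33): 17 bp
  [33,57): 24 bp
  [57,64): 7 bp
  [64,72): 8 bp
  [72,89): 17 bp
  [89,96): 7 bp
  [96,102): 6 bp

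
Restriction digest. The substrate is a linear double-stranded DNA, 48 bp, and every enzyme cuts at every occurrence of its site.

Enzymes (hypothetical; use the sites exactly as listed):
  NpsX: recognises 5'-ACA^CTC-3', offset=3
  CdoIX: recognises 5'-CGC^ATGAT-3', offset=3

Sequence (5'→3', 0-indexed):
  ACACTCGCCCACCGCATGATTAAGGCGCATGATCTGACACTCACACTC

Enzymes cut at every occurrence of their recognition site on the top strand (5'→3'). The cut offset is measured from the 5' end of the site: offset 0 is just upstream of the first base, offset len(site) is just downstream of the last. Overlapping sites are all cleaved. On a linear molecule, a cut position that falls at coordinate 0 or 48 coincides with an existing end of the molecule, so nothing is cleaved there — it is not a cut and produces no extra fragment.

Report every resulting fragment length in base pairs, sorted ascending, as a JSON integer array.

Per-enzyme occurrences:
  NpsX ACACTC/3: at [0, 36, 42] ⇒ [3, 39, 45]
  CdoIX CGCATGAT/3: at [12, 25] ⇒ [15, 28]

Pooled cuts: [3, 15, 28, 39, 45]

Fragments:
  [0,3): 3 bp
  [3,15): 12 bp
  [15,28): 13 bp
  [28,39): 11 bp
  [39,45): 6 bp
  [45,48): 3 bp

[3,3,6,11,12,13]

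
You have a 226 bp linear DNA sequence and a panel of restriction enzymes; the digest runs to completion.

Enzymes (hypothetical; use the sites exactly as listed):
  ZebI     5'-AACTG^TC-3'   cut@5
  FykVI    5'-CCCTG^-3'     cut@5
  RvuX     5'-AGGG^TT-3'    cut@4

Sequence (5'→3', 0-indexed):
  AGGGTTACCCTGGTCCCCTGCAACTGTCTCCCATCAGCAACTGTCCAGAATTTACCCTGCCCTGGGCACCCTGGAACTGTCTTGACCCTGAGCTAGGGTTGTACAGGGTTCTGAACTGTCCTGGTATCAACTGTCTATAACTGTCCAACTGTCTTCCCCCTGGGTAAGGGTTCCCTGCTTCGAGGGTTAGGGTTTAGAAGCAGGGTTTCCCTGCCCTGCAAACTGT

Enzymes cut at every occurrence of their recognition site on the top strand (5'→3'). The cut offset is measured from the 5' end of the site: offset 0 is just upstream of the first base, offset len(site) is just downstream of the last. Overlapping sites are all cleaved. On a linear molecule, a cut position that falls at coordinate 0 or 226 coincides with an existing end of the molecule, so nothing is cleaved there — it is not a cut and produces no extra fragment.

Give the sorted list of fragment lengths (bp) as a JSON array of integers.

Site scan:
  ZebI AACTGTC/5: at [21, 38, 74, 113, 128, 138, 146] ⇒ [26, 43, 79, 118, 133, 143, 151]
  FykVI CCCTG/5: at [7, 15, 54, 59, 68, 85, 157, 172, 208, 213] ⇒ [12, 20, 59, 64, 73, 90, 162, 177, 213, 218]
  RvuX AGGGTT/4: at [0, 94, 104, 166, 182, 188, 201] ⇒ [4, 98, 108, 170, 186, 192, 205]

Pooled cuts: [4, 12, 20, 26, 43, 59, 64, 73, 79, 90, 98, 108, 118, 133, 143, 151, 162, 170, 177, 186, 192, 205, 213, 218]

Fragments:
  [0,4): 4 bp
  [4,12): 8 bp
  [12,20): 8 bp
  [20,26): 6 bp
  [26,43): 17 bp
  [43,59): 16 bp
  [59,64): 5 bp
  [64,73): 9 bp
  [73,79): 6 bp
  [79,90): 11 bp
  [90,98): 8 bp
  [98,108): 10 bp
  [108,118): 10 bp
  [118,133): 15 bp
  [133,143): 10 bp
  [143,151): 8 bp
  [151,162): 11 bp
  [162,170): 8 bp
  [170,177): 7 bp
  [177,186): 9 bp
  [186,192): 6 bp
  [192,205): 13 bp
  [205,213): 8 bp
  [213,218): 5 bp
  [218,226): 8 bp

[4,5,5,6,6,6,7,8,8,8,8,8,8,8,9,9,10,10,10,11,11,13,15,16,17]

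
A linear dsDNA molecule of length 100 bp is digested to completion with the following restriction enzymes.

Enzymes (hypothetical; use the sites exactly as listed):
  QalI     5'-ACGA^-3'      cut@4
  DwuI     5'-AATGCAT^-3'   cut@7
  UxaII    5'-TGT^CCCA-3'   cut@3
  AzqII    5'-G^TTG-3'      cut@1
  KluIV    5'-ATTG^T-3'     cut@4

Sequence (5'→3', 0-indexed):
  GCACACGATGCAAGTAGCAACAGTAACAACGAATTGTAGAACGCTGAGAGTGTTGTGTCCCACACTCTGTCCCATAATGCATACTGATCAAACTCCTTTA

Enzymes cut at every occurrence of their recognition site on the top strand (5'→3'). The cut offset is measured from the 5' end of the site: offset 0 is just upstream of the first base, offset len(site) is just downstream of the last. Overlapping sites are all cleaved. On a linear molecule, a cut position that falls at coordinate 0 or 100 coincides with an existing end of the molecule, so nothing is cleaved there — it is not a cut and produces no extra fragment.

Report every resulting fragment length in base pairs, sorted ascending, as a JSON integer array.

[4,6,8,12,12,16,18,24]

Per-enzyme occurrences:
  QalI ACGA/4: at [4, 28] ⇒ [8, 32]
  DwuI AATGCAT/7: at [75] ⇒ [82]
  UxaII TGTCCCA/3: at [55, 67] ⇒ [58, 70]
  AzqII GTTG/1: at [51] ⇒ [52]
  KluIV ATTGT/4: at [32] ⇒ [36]

Pooled cuts: [8, 32, 36, 52, 58, 70, 82]

Fragments:
  [0,8): 8 bp
  [8,32): 24 bp
  [32,36): 4 bp
  [36,52): 16 bp
  [52,58): 6 bp
  [58,70): 12 bp
  [70,82): 12 bp
  [82,100): 18 bp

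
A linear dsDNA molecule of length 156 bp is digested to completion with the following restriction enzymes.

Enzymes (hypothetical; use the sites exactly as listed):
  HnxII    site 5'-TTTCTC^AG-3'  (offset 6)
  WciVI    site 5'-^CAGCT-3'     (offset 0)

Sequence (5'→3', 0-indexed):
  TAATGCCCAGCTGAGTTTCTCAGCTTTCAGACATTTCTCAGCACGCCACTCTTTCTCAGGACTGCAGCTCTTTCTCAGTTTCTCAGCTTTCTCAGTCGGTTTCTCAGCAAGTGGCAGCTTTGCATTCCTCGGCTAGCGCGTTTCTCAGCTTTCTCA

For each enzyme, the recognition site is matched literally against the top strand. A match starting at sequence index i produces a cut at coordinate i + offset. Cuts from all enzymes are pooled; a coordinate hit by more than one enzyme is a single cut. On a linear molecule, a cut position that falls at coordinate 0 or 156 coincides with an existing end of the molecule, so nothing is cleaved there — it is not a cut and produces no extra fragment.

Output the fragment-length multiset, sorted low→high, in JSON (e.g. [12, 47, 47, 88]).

[1,1,1,7,7,7,9,9,10,12,12,13,18,18,31]

Scan for sites:
  HnxII TTTCTCAG/6: at [15, 33, 51, 70, 78, 87, 99, 140] ⇒ [21, 39, 57, 76, 84, 93, 105, 146]
  WciVI CAGCT/0: at [7, 20, 64, 83, 114, 145] ⇒ [7, 20, 64, 83, 114, 145]

Pooled cuts: [7, 20, 21, 39, 57, 64, 76, 83, 84, 93, 105, 114, 145, 146]

Fragment lengths:
  [0,7): 7 bp
  [7,20): 13 bp
  [20,21): 1 bp
  [21,39): 18 bp
  [39,57): 18 bp
  [57,64): 7 bp
  [64,76): 12 bp
  [76,83): 7 bp
  [83,84): 1 bp
  [84,93): 9 bp
  [93,105): 12 bp
  [105,114): 9 bp
  [114,145): 31 bp
  [145,146): 1 bp
  [146,156): 10 bp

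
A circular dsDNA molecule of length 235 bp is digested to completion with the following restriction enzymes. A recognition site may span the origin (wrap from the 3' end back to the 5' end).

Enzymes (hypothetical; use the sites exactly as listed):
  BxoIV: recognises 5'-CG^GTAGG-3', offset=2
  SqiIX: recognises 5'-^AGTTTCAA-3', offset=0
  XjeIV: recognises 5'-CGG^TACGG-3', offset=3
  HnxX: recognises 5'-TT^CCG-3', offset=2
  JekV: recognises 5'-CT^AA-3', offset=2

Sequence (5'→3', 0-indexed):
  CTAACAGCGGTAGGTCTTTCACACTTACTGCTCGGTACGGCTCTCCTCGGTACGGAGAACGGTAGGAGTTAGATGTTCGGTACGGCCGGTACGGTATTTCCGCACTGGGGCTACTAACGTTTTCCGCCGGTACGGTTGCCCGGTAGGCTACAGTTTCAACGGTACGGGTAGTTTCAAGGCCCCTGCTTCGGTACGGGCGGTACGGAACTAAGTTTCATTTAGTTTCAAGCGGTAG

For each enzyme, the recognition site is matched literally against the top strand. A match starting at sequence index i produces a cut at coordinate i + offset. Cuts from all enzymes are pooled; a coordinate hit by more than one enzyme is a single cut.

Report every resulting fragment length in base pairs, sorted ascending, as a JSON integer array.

Per-enzyme occurrences:
  BxoIV CGGTAGG/2: at [7, 59, 140] ⇒ [9, 61, 142]
  SqiIX AGTTTCAA/0: at [151, 169, 220] ⇒ [151, 169, 220]
  XjeIV CGGTACGG/3: at [32, 47, 77, 86, 127, 159, 188, 197] ⇒ [35, 50, 80, 89, 130, 162, 191, 200]
  HnxX TTCCG/2: at [97, 121] ⇒ [99, 123]
  JekV CTAA/2: at [0, 113, 207] ⇒ [2, 115, 209]

All cut coordinates (distinct, sorted): [2, 9, 35, 50, 61, 80, 89, 99, 115, 123, 130, 142, 151, 162, 169, 191, 200, 209, 220]

Fragment lengths:
  2→9: 7 bp
  9→35: 26 bp
  35→50: 15 bp
  50→61: 11 bp
  61→80: 19 bp
  80→89: 9 bp
  89→99: 10 bp
  99→115: 16 bp
  115→123: 8 bp
  123→130: 7 bp
  130→142: 12 bp
  142→151: 9 bp
  151→162: 11 bp
  162→169: 7 bp
  169→191: 22 bp
  191→200: 9 bp
  200→209: 9 bp
  209→220: 11 bp
  220→2 (wrap): 235-220+2 = 17 bp

[7,7,7,8,9,9,9,9,10,11,11,11,12,15,16,17,19,22,26]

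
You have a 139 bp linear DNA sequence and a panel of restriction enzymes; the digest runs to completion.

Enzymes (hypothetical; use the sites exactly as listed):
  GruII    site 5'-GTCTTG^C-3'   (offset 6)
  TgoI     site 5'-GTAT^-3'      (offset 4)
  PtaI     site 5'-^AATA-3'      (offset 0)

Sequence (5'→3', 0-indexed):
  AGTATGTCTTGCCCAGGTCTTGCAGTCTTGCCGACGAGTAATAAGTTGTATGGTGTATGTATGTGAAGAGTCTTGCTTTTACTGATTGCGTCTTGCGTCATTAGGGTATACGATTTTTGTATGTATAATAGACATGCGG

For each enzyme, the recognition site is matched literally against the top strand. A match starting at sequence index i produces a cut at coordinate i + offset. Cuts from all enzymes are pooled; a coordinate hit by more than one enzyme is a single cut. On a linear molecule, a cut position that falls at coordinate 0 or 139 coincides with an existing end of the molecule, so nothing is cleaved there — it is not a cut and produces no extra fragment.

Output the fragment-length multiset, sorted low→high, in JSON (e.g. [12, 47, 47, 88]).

Per-enzyme occurrences:
  GruII GTCTTGC/6: at [5, 16, 24, 69, 89] ⇒ [11, 22, 30, 75, 95]
  TgoI GTAT/4: at [1, 47, 54, 58, 105, 118, 122] ⇒ [5, 51, 58, 62, 109, 122, 126]
  PtaI AATA/0: at [39, 126] ⇒ [39, 126]

All cut coordinates (distinct, sorted): [5, 11, 22, 30, 39, 51, 58, 62, 75, 95, 109, 122, 126]

Fragments:
  [0,5): 5 bp
  [5,11): 6 bp
  [11,22): 11 bp
  [22,30): 8 bp
  [30,39): 9 bp
  [39,51): 12 bp
  [51,58): 7 bp
  [58,62): 4 bp
  [62,75): 13 bp
  [75,95): 20 bp
  [95,109): 14 bp
  [109,122): 13 bp
  [122,126): 4 bp
  [126,139): 13 bp

[4,4,5,6,7,8,9,11,12,13,13,13,14,20]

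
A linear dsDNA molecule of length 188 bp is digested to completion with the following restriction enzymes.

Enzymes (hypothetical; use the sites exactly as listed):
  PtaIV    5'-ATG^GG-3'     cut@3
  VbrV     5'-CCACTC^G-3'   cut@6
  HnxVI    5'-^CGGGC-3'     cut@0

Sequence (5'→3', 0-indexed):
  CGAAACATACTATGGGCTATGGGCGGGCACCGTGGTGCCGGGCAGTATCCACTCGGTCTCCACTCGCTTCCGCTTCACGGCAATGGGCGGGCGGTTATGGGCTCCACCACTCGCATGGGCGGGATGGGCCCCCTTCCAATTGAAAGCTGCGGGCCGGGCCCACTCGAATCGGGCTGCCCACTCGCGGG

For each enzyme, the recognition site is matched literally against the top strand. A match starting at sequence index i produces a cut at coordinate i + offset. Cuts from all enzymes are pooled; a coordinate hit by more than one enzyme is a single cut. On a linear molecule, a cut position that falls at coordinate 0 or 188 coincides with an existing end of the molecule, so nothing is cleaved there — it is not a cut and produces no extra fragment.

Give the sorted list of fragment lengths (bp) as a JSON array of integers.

Scan for sites:
  PtaIV ATGGG/3: at [11, 18, 82, 96, 114, 123] ⇒ [14, 21, 85, 99, 117, 126]
  VbrV CCACTCG/6: at [48, 59, 106, 159, 177] ⇒ [54, 65, 112, 165, 183]
  HnxVI CGGGC/0: at [23, 38, 87, 149, 154, 169] ⇒ [23, 38, 87, 149, 154, 169]

Pooled cuts: [14, 21, 23, 38, 54, 65, 85, 87, 99, 112, 117, 126, 149, 154, 165, 169, 183]

Fragments:
  [0,14): 14 bp
  [14,21): 7 bp
  [21,23): 2 bp
  [23,38): 15 bp
  [38,54): 16 bp
  [54,65): 11 bp
  [65,85): 20 bp
  [85,87): 2 bp
  [87,99): 12 bp
  [99,112): 13 bp
  [112,117): 5 bp
  [117,126): 9 bp
  [126,149): 23 bp
  [149,154): 5 bp
  [154,165): 11 bp
  [165,169): 4 bp
  [169,183): 14 bp
  [183,188): 5 bp

[2,2,4,5,5,5,7,9,11,11,12,13,14,14,15,16,20,23]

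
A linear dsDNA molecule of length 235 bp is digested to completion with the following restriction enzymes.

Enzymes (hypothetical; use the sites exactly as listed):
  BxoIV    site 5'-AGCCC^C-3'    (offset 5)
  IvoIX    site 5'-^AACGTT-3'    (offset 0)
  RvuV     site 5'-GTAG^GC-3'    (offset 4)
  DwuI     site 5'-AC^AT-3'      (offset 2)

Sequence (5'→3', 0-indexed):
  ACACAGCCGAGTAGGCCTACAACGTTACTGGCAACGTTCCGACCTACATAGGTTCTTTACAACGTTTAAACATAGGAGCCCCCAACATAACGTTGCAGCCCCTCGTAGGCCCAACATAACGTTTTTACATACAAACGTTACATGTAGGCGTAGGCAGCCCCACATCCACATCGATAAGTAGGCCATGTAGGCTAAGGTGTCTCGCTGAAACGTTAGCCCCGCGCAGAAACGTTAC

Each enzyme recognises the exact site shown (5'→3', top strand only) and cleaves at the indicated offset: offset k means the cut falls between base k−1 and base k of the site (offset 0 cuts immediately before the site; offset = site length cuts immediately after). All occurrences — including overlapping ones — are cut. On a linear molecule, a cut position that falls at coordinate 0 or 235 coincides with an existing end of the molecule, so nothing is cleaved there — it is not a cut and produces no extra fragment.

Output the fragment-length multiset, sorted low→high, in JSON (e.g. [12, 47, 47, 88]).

[2,2,3,5,5,6,6,6,6,7,7,7,8,8,8,9,10,11,11,11,12,12,13,13,14,15,18]

Site scan:
  BxoIV AGCCCC/5: at [76, 96, 155, 214] ⇒ [81, 101, 160, 219]
  IvoIX AACGTT/0: at [20, 32, 60, 88, 117, 133, 208, 227] ⇒ [20, 32, 60, 88, 117, 133, 208, 227]
  RvuV GTAGGC/4: at [10, 104, 143, 149, 177, 186] ⇒ [14, 108, 147, 153, 181, 190]
  DwuI ACAT/2: at [45, 69, 84, 113, 126, 139, 161, 167] ⇒ [47, 71, 86, 115, 128, 141, 163, 169]

Pooled cuts: [14, 20, 32, 47, 60, 71, 81, 86, 88, 101, 108, 115, 117, 128, 133, 141, 147, 153, 160, 163, 169, 181, 190, 208, 219, 227]

Fragment lengths:
  [0,14): 14 bp
  [14,20): 6 bp
  [20,32): 12 bp
  [32,47): 15 bp
  [47,60): 13 bp
  [60,71): 11 bp
  [71,81): 10 bp
  [81,86): 5 bp
  [86,88): 2 bp
  [88,101): 13 bp
  [101,108): 7 bp
  [108,115): 7 bp
  [115,117): 2 bp
  [117,128): 11 bp
  [128,133): 5 bp
  [133,141): 8 bp
  [141,147): 6 bp
  [147,153): 6 bp
  [153,160): 7 bp
  [160,163): 3 bp
  [163,169): 6 bp
  [169,181): 12 bp
  [181,190): 9 bp
  [190,208): 18 bp
  [208,219): 11 bp
  [219,227): 8 bp
  [227,235): 8 bp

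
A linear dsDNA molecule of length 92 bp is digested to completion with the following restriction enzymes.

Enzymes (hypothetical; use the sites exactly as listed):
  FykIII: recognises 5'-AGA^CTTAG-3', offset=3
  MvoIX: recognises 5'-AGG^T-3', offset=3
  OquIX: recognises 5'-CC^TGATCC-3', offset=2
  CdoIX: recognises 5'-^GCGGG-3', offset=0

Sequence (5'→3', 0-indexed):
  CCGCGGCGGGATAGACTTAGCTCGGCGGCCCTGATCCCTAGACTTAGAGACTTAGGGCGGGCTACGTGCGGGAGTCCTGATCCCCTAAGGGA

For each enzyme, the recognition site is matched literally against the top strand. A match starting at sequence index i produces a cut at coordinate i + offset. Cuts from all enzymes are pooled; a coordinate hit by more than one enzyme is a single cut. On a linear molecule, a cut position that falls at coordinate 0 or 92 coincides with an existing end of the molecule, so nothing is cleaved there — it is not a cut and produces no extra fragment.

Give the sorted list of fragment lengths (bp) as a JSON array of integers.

[5,6,8,10,10,11,11,15,16]

Per-enzyme occurrences:
  FykIII (AGACTTAG, off=3): starts [12, 39, 47] → cuts [15, 42, 50]
  MvoIX (AGGT, off=3): no sites
  OquIX (CCTGATCC, off=2): starts [29, 75] → cuts [31, 77]
  CdoIX (GCGGG, off=0): starts [5, 56, 67] → cuts [5, 56, 67]

Pooled cuts: [5, 15, 31, 42, 50, 56, 67, 77]

Fragments:
  [0,5): 5 bp
  [5,15): 10 bp
  [15,31): 16 bp
  [31,42): 11 bp
  [42,50): 8 bp
  [50,56): 6 bp
  [56,67): 11 bp
  [67,77): 10 bp
  [77,92): 15 bp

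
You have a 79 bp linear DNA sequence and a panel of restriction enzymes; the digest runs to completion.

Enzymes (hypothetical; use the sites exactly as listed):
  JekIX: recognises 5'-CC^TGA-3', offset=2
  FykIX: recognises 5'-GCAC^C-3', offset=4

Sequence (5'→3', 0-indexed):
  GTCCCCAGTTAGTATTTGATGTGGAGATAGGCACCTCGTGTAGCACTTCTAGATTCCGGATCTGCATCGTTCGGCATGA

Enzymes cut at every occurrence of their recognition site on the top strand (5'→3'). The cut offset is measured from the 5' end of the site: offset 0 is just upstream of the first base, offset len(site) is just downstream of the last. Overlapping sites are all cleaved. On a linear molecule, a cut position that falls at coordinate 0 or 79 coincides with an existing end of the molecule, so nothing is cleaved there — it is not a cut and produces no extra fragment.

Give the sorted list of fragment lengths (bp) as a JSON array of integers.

Site scan:
  JekIX (CCTGA, off=2): no sites
  FykIX (GCACC, off=4): starts [30] → cuts [34]

Pooled cuts: [34]

Fragments:
  [0,34): 34 bp
  [34,79): 45 bp

[34,45]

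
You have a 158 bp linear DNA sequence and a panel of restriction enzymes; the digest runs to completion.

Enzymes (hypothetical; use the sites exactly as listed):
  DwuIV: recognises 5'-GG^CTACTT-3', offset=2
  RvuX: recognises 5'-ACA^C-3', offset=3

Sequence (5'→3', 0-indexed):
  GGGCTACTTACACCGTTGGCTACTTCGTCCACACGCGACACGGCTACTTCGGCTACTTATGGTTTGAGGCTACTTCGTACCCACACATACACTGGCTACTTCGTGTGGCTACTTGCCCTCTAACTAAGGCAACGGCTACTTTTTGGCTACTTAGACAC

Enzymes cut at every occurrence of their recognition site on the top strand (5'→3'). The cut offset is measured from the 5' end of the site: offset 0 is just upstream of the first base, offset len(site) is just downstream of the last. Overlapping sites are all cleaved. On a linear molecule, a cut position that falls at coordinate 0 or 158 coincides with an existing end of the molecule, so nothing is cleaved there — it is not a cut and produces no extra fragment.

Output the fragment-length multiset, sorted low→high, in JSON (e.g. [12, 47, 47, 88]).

Site scan:
  DwuIV GGCTACTT/2: at [1, 17, 41, 50, 67, 93, 106, 133, 144] ⇒ [3, 19, 43, 52, 69, 95, 108, 135, 146]
  RvuX ACAC/3: at [9, 30, 37, 82, 88, 154] ⇒ [12, 33, 40, 85, 91, 157]

Pooled cuts: [3, 12, 19, 33, 40, 43, 52, 69, 85, 91, 95, 108, 135, 146, 157]

Fragments:
  [0,3): 3 bp
  [3,12): 9 bp
  [12,19): 7 bp
  [19,33): 14 bp
  [33,40): 7 bp
  [40,43): 3 bp
  [43,52): 9 bp
  [52,69): 17 bp
  [69,85): 16 bp
  [85,91): 6 bp
  [91,95): 4 bp
  [95,108): 13 bp
  [108,135): 27 bp
  [135,146): 11 bp
  [146,157): 11 bp
  [157,158): 1 bp

[1,3,3,4,6,7,7,9,9,11,11,13,14,16,17,27]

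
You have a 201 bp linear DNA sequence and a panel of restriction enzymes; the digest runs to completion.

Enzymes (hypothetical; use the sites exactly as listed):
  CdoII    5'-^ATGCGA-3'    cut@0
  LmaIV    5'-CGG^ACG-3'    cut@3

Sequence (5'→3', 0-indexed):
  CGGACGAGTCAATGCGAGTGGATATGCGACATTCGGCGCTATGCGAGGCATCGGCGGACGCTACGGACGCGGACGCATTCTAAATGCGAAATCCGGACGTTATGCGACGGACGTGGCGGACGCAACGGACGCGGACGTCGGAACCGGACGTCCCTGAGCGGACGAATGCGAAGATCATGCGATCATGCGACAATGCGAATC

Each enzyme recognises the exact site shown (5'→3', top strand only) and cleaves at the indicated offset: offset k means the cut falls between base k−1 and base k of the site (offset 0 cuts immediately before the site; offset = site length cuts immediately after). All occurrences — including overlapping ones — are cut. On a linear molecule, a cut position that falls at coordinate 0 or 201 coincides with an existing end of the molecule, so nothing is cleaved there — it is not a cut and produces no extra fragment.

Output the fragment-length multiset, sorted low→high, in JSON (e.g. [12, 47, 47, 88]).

Site scan:
  CdoII ATGCGA/0: at [11, 23, 40, 83, 101, 165, 176, 184, 192] ⇒ [11, 23, 40, 83, 101, 165, 176, 184, 192]
  LmaIV CGGACG/3: at [0, 54, 63, 69, 93, 107, 116, 125, 131, 144, 158] ⇒ [3, 57, 66, 72, 96, 110, 119, 128, 134, 147, 161]

Pooled cuts: [3, 11, 23, 40, 57, 66, 72, 83, 96, 101, 110, 119, 128, 134, 147, 161, 165, 176, 184, 192]

Fragments:
  [0,3): 3 bp
  [3,11): 8 bp
  [11,23): 12 bp
  [23,40): 17 bp
  [40,57): 17 bp
  [57,66): 9 bp
  [66,72): 6 bp
  [72,83): 11 bp
  [83,96): 13 bp
  [96,101): 5 bp
  [101,110): 9 bp
  [110,119): 9 bp
  [119,128): 9 bp
  [128,134): 6 bp
  [134,147): 13 bp
  [147,161): 14 bp
  [161,165): 4 bp
  [165,176): 11 bp
  [176,184): 8 bp
  [184,192): 8 bp
  [192,201): 9 bp

[3,4,5,6,6,8,8,8,9,9,9,9,9,11,11,12,13,13,14,17,17]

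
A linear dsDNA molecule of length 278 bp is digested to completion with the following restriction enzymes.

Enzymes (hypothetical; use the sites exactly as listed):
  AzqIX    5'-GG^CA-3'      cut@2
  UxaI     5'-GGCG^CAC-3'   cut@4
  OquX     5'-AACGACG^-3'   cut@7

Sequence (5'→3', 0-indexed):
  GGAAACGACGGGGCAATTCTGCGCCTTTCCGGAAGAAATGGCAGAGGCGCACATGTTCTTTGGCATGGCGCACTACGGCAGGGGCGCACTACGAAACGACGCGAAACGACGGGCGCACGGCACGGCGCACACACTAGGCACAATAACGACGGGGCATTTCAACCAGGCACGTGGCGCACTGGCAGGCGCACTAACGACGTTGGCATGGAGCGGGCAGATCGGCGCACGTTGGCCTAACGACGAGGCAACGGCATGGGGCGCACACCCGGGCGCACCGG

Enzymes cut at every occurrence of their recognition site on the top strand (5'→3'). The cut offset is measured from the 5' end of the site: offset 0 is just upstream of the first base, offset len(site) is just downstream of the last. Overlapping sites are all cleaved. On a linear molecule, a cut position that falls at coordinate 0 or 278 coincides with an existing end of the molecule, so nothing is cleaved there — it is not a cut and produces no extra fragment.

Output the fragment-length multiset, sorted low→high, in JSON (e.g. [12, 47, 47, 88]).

Site scan:
  AzqIX (GGCA, off=2): starts [11, 39, 61, 76, 118, 136, 152, 165, 180, 201, 212, 243, 249] → cuts [13, 41, 63, 78, 120, 138, 154, 167, 182, 203, 214, 245, 251]
  UxaI (GGCGCAC, off=4): starts [45, 66, 82, 111, 123, 172, 184, 220, 256, 268] → cuts [49, 70, 86, 115, 127, 176, 188, 224, 260, 272]
  OquX (AACGACG, off=7): starts [3, 94, 104, 144, 192, 235] → cuts [10, 101, 111, 151, 199, 242]

All cut coordinates (distinct, sorted): [10, 13, 41, 49, 63, 70, 78, 86, 101, 111, 115, 120, 127, 138, 151, 154, 167, 176, 182, 188, 199, 203, 214, 224, 242, 245, 251, 260, 272]

Fragment lengths:
  [0,10): 10 bp
  [10,13): 3 bp
  [13,41): 28 bp
  [41,49): 8 bp
  [49,63): 14 bp
  [63,70): 7 bp
  [70,78): 8 bp
  [78,86): 8 bp
  [86,101): 15 bp
  [101,111): 10 bp
  [111,115): 4 bp
  [115,120): 5 bp
  [120,127): 7 bp
  [127,138): 11 bp
  [138,151): 13 bp
  [151,154): 3 bp
  [154,167): 13 bp
  [167,176): 9 bp
  [176,182): 6 bp
  [182,188): 6 bp
  [188,199): 11 bp
  [199,203): 4 bp
  [203,214): 11 bp
  [214,224): 10 bp
  [224,242): 18 bp
  [242,245): 3 bp
  [245,251): 6 bp
  [251,260): 9 bp
  [260,272): 12 bp
  [272,278): 6 bp

[3,3,3,4,4,5,6,6,6,6,7,7,8,8,8,9,9,10,10,10,11,11,11,12,13,13,14,15,18,28]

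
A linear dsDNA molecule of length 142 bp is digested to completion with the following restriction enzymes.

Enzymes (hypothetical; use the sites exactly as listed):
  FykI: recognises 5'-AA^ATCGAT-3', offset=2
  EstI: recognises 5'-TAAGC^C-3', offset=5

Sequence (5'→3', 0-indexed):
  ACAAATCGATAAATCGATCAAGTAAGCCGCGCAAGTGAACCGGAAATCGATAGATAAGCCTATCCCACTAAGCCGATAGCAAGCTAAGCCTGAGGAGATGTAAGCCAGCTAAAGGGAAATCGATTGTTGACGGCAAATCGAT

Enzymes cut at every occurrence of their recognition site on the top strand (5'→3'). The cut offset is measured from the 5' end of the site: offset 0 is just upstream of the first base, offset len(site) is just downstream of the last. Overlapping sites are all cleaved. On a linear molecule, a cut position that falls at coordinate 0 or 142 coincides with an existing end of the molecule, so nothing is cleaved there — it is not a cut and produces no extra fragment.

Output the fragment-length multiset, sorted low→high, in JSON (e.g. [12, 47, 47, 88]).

[4,6,8,13,14,14,15,16,16,18,18]

Per-enzyme occurrences:
  FykI AAATCGAT/2: at [2, 10, 43, 116, 134] ⇒ [4, 12, 45, 118, 136]
  EstI TAAGCC/5: at [22, 54, 68, 84, 100] ⇒ [27, 59, 73, 89, 105]

Pooled cuts: [4, 12, 27, 45, 59, 73, 89, 105, 118, 136]

Fragments:
  [0,4): 4 bp
  [4,12): 8 bp
  [12,27): 15 bp
  [27,45): 18 bp
  [45,59): 14 bp
  [59,73): 14 bp
  [73,89): 16 bp
  [89,105): 16 bp
  [105,118): 13 bp
  [118,136): 18 bp
  [136,142): 6 bp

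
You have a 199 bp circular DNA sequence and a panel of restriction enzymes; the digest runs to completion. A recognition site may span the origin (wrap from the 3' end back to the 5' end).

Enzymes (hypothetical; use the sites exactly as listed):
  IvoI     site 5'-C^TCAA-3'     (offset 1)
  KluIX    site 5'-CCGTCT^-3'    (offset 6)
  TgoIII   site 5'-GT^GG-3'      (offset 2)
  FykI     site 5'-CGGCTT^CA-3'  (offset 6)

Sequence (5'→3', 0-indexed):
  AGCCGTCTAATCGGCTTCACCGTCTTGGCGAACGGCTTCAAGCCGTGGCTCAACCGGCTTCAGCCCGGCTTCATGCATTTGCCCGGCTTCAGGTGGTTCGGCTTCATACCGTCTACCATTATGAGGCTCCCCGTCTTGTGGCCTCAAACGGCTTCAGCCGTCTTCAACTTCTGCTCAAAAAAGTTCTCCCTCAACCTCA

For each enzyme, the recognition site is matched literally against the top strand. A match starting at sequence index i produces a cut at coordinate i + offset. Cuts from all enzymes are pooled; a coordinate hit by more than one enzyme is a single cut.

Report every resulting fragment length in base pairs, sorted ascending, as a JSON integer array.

Per-enzyme occurrences:
  IvoI (CTCAA, off=1): starts [48, 142, 173, 189, 195] → cuts [49, 143, 174, 190, 196]
  KluIX (CCGTCT, off=6): starts [2, 19, 108, 130, 157] → cuts [8, 25, 114, 136, 163]
  TgoIII (GTGG, off=2): starts [44, 92, 137] → cuts [46, 94, 139]
  FykI (CGGCTTCA, off=6): starts [11, 32, 54, 65, 83, 98, 148] → cuts [17, 38, 60, 71, 89, 104, 154]

Pooled cuts: [8, 17, 25, 38, 46, 49, 60, 71, 89, 94, 104, 114, 136, 139, 143, 154, 163, 174, 190, 196]

Fragments:
  8→17: 9 bp
  17→25: 8 bp
  25→38: 13 bp
  38→46: 8 bp
  46→49: 3 bp
  49→60: 11 bp
  60→71: 11 bp
  71→89: 18 bp
  89→94: 5 bp
  94→104: 10 bp
  104→114: 10 bp
  114→136: 22 bp
  136→139: 3 bp
  139→143: 4 bp
  143→154: 11 bp
  154→163: 9 bp
  163→174: 11 bp
  174→190: 16 bp
  190→196: 6 bp
  196→8 (wrap): 199-196+8 = 11 bp

[3,3,4,5,6,8,8,9,9,10,10,11,11,11,11,11,13,16,18,22]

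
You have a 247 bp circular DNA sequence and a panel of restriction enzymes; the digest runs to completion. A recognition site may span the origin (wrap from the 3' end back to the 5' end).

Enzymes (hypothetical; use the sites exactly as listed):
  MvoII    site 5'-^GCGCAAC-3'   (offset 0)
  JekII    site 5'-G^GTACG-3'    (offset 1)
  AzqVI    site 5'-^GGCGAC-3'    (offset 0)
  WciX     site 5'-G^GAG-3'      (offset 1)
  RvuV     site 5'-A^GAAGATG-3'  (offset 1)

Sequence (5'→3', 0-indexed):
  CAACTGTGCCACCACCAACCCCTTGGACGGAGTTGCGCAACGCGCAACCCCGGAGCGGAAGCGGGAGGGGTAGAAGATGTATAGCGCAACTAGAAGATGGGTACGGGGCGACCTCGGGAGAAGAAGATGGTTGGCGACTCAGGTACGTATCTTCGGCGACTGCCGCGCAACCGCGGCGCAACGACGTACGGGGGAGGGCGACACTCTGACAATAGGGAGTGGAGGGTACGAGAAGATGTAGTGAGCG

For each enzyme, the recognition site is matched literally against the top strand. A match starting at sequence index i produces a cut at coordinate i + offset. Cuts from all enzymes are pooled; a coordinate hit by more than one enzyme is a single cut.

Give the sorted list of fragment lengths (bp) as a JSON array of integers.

Site scan:
  MvoII GCGCAAC/0: at [34, 41, 83, 164, 175, 244] ⇒ [34, 41, 83, 164, 175, 244]
  JekII GGTACG/1: at [99, 141, 224] ⇒ [100, 142, 225]
  AzqVI GGCGAC/0: at [106, 132, 154, 196] ⇒ [106, 132, 154, 196]
  WciX GGAG/1: at [28, 51, 63, 116, 192, 215, 220] ⇒ [29, 52, 64, 117, 193, 216, 221]
  RvuV AGAAGATG/1: at [71, 91, 121, 230] ⇒ [72, 92, 122, 231]

Pooled cuts: [29, 34, 41, 52, 64, 72, 83, 92, 100, 106, 117, 122, 132, 142, 154, 164, 175, 193, 196, 216, 221, 225, 231, 244]

Fragment lengths:
  29→34: 5 bp
  34→41: 7 bp
  41→52: 11 bp
  52→64: 12 bp
  64→72: 8 bp
  72→83: 11 bp
  83→92: 9 bp
  92→100: 8 bp
  100→106: 6 bp
  106→117: 11 bp
  117→122: 5 bp
  122→132: 10 bp
  132→142: 10 bp
  142→154: 12 bp
  154→164: 10 bp
  164→175: 11 bp
  175→193: 18 bp
  193→196: 3 bp
  196→216: 20 bp
  216→221: 5 bp
  221→225: 4 bp
  225→231: 6 bp
  231→244: 13 bp
  244→29 (wrap): 247-244+29 = 32 bp

[3,4,5,5,5,6,6,7,8,8,9,10,10,10,11,11,11,11,12,12,13,18,20,32]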